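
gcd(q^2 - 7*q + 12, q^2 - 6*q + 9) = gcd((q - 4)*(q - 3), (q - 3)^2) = q - 3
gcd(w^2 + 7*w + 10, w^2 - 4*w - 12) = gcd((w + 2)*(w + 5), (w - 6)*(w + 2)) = w + 2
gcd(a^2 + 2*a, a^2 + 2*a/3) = a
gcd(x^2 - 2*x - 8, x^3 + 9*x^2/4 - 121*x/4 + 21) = x - 4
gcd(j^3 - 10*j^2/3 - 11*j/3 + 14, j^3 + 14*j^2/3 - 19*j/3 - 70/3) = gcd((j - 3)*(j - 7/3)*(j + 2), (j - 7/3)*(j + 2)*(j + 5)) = j^2 - j/3 - 14/3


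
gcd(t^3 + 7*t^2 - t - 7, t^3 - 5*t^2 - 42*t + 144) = 1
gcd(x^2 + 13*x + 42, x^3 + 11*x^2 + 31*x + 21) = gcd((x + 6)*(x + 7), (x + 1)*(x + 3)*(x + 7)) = x + 7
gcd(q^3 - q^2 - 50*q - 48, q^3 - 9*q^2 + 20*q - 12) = 1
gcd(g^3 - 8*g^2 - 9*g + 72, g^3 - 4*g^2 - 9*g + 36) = g^2 - 9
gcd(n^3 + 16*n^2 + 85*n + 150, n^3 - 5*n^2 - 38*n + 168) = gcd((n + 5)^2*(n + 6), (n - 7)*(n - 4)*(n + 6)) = n + 6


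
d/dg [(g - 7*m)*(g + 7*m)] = 2*g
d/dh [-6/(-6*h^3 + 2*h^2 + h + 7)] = 6*(-18*h^2 + 4*h + 1)/(-6*h^3 + 2*h^2 + h + 7)^2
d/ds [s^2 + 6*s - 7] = 2*s + 6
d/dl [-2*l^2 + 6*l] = 6 - 4*l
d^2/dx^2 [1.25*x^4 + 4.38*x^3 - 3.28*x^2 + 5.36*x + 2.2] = 15.0*x^2 + 26.28*x - 6.56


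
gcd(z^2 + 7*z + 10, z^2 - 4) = z + 2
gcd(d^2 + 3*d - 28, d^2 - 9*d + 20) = d - 4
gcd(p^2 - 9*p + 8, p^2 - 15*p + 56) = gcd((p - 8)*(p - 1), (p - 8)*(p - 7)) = p - 8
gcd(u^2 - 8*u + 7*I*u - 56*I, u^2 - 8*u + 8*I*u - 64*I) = u - 8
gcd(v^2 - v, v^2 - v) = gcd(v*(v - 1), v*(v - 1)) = v^2 - v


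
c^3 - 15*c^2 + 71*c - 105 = (c - 7)*(c - 5)*(c - 3)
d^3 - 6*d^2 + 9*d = d*(d - 3)^2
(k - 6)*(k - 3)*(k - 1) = k^3 - 10*k^2 + 27*k - 18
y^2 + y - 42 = (y - 6)*(y + 7)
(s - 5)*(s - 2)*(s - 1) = s^3 - 8*s^2 + 17*s - 10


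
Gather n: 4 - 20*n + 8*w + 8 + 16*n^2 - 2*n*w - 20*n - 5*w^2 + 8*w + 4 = 16*n^2 + n*(-2*w - 40) - 5*w^2 + 16*w + 16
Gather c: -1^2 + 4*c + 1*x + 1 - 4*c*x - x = c*(4 - 4*x)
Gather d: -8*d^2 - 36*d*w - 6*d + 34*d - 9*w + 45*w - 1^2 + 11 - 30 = -8*d^2 + d*(28 - 36*w) + 36*w - 20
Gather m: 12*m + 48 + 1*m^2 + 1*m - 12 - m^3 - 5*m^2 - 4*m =-m^3 - 4*m^2 + 9*m + 36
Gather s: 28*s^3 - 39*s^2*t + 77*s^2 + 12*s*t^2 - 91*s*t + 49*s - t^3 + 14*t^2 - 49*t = 28*s^3 + s^2*(77 - 39*t) + s*(12*t^2 - 91*t + 49) - t^3 + 14*t^2 - 49*t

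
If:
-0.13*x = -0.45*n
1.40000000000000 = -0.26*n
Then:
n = -5.38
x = -18.64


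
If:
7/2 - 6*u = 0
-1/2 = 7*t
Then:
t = -1/14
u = 7/12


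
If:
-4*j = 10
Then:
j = -5/2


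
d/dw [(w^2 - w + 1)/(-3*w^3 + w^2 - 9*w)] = (3*w^4 - 6*w^3 + w^2 - 2*w + 9)/(w^2*(9*w^4 - 6*w^3 + 55*w^2 - 18*w + 81))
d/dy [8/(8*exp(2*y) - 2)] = -32*exp(2*y)/(4*exp(2*y) - 1)^2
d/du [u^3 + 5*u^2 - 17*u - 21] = 3*u^2 + 10*u - 17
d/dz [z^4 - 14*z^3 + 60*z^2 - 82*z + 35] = 4*z^3 - 42*z^2 + 120*z - 82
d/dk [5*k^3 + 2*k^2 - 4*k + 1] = 15*k^2 + 4*k - 4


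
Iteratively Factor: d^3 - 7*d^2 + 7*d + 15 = (d - 5)*(d^2 - 2*d - 3) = (d - 5)*(d + 1)*(d - 3)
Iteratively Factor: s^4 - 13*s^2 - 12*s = (s)*(s^3 - 13*s - 12) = s*(s - 4)*(s^2 + 4*s + 3) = s*(s - 4)*(s + 1)*(s + 3)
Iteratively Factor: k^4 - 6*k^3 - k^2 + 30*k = (k - 5)*(k^3 - k^2 - 6*k) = k*(k - 5)*(k^2 - k - 6) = k*(k - 5)*(k + 2)*(k - 3)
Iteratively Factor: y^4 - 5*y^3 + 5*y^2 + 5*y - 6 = (y - 1)*(y^3 - 4*y^2 + y + 6) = (y - 3)*(y - 1)*(y^2 - y - 2) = (y - 3)*(y - 1)*(y + 1)*(y - 2)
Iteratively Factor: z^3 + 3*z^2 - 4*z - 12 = (z + 2)*(z^2 + z - 6) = (z - 2)*(z + 2)*(z + 3)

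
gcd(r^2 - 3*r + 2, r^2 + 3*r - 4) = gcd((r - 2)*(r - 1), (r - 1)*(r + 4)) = r - 1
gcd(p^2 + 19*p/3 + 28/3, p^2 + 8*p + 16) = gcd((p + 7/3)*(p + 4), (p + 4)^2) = p + 4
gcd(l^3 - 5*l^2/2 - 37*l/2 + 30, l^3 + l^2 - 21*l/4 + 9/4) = l - 3/2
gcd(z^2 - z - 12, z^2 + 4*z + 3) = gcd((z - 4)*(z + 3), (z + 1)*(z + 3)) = z + 3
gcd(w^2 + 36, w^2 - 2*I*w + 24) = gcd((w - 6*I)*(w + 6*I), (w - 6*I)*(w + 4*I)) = w - 6*I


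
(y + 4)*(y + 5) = y^2 + 9*y + 20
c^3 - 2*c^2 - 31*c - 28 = (c - 7)*(c + 1)*(c + 4)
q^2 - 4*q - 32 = (q - 8)*(q + 4)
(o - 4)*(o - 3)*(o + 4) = o^3 - 3*o^2 - 16*o + 48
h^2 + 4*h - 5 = (h - 1)*(h + 5)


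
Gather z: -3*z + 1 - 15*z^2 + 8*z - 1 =-15*z^2 + 5*z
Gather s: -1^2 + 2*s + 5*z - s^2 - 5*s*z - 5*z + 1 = -s^2 + s*(2 - 5*z)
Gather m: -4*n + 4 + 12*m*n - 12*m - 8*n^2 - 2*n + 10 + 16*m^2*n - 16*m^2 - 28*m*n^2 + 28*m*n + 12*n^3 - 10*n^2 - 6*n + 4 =m^2*(16*n - 16) + m*(-28*n^2 + 40*n - 12) + 12*n^3 - 18*n^2 - 12*n + 18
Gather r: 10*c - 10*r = 10*c - 10*r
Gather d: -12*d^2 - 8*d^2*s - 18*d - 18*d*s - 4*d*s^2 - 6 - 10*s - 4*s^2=d^2*(-8*s - 12) + d*(-4*s^2 - 18*s - 18) - 4*s^2 - 10*s - 6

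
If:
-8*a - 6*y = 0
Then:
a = -3*y/4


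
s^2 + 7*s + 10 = (s + 2)*(s + 5)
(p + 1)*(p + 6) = p^2 + 7*p + 6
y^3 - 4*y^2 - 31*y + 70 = (y - 7)*(y - 2)*(y + 5)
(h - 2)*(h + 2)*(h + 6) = h^3 + 6*h^2 - 4*h - 24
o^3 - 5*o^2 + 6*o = o*(o - 3)*(o - 2)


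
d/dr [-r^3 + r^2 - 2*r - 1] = -3*r^2 + 2*r - 2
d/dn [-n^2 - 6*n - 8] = -2*n - 6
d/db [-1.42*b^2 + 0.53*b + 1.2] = 0.53 - 2.84*b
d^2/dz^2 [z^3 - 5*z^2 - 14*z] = 6*z - 10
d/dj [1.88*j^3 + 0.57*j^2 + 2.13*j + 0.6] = 5.64*j^2 + 1.14*j + 2.13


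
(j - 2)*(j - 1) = j^2 - 3*j + 2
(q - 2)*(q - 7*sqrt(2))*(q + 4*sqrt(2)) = q^3 - 3*sqrt(2)*q^2 - 2*q^2 - 56*q + 6*sqrt(2)*q + 112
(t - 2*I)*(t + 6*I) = t^2 + 4*I*t + 12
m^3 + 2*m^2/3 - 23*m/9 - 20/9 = (m - 5/3)*(m + 1)*(m + 4/3)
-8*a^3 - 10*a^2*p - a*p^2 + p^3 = (-4*a + p)*(a + p)*(2*a + p)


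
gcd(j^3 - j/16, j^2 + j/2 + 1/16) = j + 1/4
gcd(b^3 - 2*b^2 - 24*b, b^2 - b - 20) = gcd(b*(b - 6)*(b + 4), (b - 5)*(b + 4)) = b + 4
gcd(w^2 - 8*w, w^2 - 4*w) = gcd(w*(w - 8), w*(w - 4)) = w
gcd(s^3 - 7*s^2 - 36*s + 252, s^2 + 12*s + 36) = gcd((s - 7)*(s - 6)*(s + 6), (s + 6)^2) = s + 6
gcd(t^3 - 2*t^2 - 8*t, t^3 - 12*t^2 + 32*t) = t^2 - 4*t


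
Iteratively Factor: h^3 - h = (h)*(h^2 - 1) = h*(h + 1)*(h - 1)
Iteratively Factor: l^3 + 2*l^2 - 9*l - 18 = (l - 3)*(l^2 + 5*l + 6) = (l - 3)*(l + 3)*(l + 2)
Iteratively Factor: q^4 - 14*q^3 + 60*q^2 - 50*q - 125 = (q - 5)*(q^3 - 9*q^2 + 15*q + 25) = (q - 5)*(q + 1)*(q^2 - 10*q + 25) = (q - 5)^2*(q + 1)*(q - 5)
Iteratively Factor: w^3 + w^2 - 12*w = (w)*(w^2 + w - 12) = w*(w + 4)*(w - 3)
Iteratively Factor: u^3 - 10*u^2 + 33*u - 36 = (u - 3)*(u^2 - 7*u + 12) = (u - 4)*(u - 3)*(u - 3)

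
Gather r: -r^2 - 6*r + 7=-r^2 - 6*r + 7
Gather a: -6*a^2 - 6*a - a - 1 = -6*a^2 - 7*a - 1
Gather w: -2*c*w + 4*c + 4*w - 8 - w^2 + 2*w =4*c - w^2 + w*(6 - 2*c) - 8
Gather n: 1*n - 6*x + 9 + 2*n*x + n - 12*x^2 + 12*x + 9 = n*(2*x + 2) - 12*x^2 + 6*x + 18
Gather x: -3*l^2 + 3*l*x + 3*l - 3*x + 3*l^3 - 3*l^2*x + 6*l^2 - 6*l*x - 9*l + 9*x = 3*l^3 + 3*l^2 - 6*l + x*(-3*l^2 - 3*l + 6)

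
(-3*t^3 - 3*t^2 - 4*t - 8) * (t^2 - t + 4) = -3*t^5 - 13*t^3 - 16*t^2 - 8*t - 32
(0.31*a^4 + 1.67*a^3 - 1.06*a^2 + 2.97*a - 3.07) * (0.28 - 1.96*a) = -0.6076*a^5 - 3.1864*a^4 + 2.5452*a^3 - 6.118*a^2 + 6.8488*a - 0.8596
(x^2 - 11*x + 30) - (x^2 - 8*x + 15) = 15 - 3*x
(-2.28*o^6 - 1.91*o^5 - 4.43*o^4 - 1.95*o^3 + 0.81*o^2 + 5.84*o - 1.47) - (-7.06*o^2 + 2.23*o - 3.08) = -2.28*o^6 - 1.91*o^5 - 4.43*o^4 - 1.95*o^3 + 7.87*o^2 + 3.61*o + 1.61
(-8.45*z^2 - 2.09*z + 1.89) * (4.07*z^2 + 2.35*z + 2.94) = -34.3915*z^4 - 28.3638*z^3 - 22.0622*z^2 - 1.7031*z + 5.5566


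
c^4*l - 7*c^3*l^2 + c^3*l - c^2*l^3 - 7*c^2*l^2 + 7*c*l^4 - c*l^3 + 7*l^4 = (c - 7*l)*(c - l)*(c + l)*(c*l + l)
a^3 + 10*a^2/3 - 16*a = a*(a - 8/3)*(a + 6)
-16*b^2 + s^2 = (-4*b + s)*(4*b + s)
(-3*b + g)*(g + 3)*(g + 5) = -3*b*g^2 - 24*b*g - 45*b + g^3 + 8*g^2 + 15*g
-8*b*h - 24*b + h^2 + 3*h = (-8*b + h)*(h + 3)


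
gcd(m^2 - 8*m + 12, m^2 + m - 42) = m - 6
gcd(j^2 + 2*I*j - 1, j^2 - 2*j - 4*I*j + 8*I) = 1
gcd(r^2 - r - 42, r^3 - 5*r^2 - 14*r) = r - 7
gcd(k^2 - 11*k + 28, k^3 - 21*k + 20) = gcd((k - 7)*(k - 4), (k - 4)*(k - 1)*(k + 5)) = k - 4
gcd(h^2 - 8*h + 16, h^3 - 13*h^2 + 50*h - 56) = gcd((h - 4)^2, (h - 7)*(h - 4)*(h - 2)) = h - 4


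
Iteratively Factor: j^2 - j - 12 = (j - 4)*(j + 3)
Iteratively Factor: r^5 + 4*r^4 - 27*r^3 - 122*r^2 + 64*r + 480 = (r + 4)*(r^4 - 27*r^2 - 14*r + 120) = (r + 3)*(r + 4)*(r^3 - 3*r^2 - 18*r + 40) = (r - 2)*(r + 3)*(r + 4)*(r^2 - r - 20) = (r - 5)*(r - 2)*(r + 3)*(r + 4)*(r + 4)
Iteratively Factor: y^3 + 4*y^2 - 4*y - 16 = (y + 4)*(y^2 - 4) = (y + 2)*(y + 4)*(y - 2)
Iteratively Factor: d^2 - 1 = (d + 1)*(d - 1)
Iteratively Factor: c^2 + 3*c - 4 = (c + 4)*(c - 1)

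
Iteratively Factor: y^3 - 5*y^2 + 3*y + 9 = (y + 1)*(y^2 - 6*y + 9) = (y - 3)*(y + 1)*(y - 3)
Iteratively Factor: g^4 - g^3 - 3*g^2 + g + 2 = (g - 2)*(g^3 + g^2 - g - 1) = (g - 2)*(g + 1)*(g^2 - 1) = (g - 2)*(g + 1)^2*(g - 1)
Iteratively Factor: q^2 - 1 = (q - 1)*(q + 1)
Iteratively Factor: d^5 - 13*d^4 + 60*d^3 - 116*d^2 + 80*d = (d - 4)*(d^4 - 9*d^3 + 24*d^2 - 20*d) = (d - 4)*(d - 2)*(d^3 - 7*d^2 + 10*d) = (d - 5)*(d - 4)*(d - 2)*(d^2 - 2*d) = (d - 5)*(d - 4)*(d - 2)^2*(d)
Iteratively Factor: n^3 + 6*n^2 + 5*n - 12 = (n + 4)*(n^2 + 2*n - 3) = (n - 1)*(n + 4)*(n + 3)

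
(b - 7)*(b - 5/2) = b^2 - 19*b/2 + 35/2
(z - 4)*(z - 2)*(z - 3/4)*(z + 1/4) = z^4 - 13*z^3/2 + 173*z^2/16 - 23*z/8 - 3/2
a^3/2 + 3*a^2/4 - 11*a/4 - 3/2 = (a/2 + 1/4)*(a - 2)*(a + 3)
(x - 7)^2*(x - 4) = x^3 - 18*x^2 + 105*x - 196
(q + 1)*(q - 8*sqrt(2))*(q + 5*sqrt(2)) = q^3 - 3*sqrt(2)*q^2 + q^2 - 80*q - 3*sqrt(2)*q - 80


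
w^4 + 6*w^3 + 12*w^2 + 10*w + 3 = (w + 1)^3*(w + 3)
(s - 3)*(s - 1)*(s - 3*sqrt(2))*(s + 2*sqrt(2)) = s^4 - 4*s^3 - sqrt(2)*s^3 - 9*s^2 + 4*sqrt(2)*s^2 - 3*sqrt(2)*s + 48*s - 36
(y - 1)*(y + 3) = y^2 + 2*y - 3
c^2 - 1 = (c - 1)*(c + 1)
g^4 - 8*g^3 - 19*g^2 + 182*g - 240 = (g - 8)*(g - 3)*(g - 2)*(g + 5)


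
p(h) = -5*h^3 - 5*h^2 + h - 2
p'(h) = -15*h^2 - 10*h + 1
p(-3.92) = 218.43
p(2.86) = -157.01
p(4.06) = -414.98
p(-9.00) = 3229.00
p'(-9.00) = -1124.00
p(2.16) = -73.56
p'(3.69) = -240.14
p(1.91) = -53.17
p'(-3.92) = -190.30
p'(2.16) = -90.58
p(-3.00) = 85.00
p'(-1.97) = -37.51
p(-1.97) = 14.85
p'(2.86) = -150.29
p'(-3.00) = -104.00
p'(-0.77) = -0.19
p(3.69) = -317.61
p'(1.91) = -72.82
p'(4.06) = -286.85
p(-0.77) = -3.45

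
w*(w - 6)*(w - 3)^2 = w^4 - 12*w^3 + 45*w^2 - 54*w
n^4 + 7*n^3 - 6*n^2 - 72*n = n*(n - 3)*(n + 4)*(n + 6)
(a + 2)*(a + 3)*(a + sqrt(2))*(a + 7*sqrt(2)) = a^4 + 5*a^3 + 8*sqrt(2)*a^3 + 20*a^2 + 40*sqrt(2)*a^2 + 48*sqrt(2)*a + 70*a + 84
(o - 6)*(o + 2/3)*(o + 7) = o^3 + 5*o^2/3 - 124*o/3 - 28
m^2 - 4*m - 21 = (m - 7)*(m + 3)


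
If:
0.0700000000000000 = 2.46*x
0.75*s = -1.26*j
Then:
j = -0.595238095238095*s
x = 0.03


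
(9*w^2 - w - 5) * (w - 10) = 9*w^3 - 91*w^2 + 5*w + 50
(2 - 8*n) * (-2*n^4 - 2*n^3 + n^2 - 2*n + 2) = 16*n^5 + 12*n^4 - 12*n^3 + 18*n^2 - 20*n + 4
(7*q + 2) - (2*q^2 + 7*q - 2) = 4 - 2*q^2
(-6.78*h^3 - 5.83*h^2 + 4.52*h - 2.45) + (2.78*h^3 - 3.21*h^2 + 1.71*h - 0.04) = -4.0*h^3 - 9.04*h^2 + 6.23*h - 2.49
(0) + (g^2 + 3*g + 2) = g^2 + 3*g + 2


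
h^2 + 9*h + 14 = (h + 2)*(h + 7)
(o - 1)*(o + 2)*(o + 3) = o^3 + 4*o^2 + o - 6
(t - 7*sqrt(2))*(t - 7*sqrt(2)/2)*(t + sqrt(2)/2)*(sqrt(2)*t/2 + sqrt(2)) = sqrt(2)*t^4/2 - 10*t^3 + sqrt(2)*t^3 - 20*t^2 + 77*sqrt(2)*t^2/4 + 49*t/2 + 77*sqrt(2)*t/2 + 49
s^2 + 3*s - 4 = (s - 1)*(s + 4)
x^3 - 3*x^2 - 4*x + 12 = (x - 3)*(x - 2)*(x + 2)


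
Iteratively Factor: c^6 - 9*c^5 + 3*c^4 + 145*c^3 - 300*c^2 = (c + 4)*(c^5 - 13*c^4 + 55*c^3 - 75*c^2) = (c - 5)*(c + 4)*(c^4 - 8*c^3 + 15*c^2) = c*(c - 5)*(c + 4)*(c^3 - 8*c^2 + 15*c) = c*(c - 5)^2*(c + 4)*(c^2 - 3*c) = c*(c - 5)^2*(c - 3)*(c + 4)*(c)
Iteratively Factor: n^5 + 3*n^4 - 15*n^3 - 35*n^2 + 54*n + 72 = (n + 1)*(n^4 + 2*n^3 - 17*n^2 - 18*n + 72) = (n - 2)*(n + 1)*(n^3 + 4*n^2 - 9*n - 36) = (n - 2)*(n + 1)*(n + 3)*(n^2 + n - 12) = (n - 2)*(n + 1)*(n + 3)*(n + 4)*(n - 3)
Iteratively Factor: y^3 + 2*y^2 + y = (y)*(y^2 + 2*y + 1) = y*(y + 1)*(y + 1)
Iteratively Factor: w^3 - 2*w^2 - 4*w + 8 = (w + 2)*(w^2 - 4*w + 4) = (w - 2)*(w + 2)*(w - 2)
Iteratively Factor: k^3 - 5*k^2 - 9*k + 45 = (k + 3)*(k^2 - 8*k + 15) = (k - 5)*(k + 3)*(k - 3)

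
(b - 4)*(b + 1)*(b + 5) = b^3 + 2*b^2 - 19*b - 20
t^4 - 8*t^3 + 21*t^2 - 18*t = t*(t - 3)^2*(t - 2)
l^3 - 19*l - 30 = (l - 5)*(l + 2)*(l + 3)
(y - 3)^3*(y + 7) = y^4 - 2*y^3 - 36*y^2 + 162*y - 189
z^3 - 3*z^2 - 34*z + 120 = (z - 5)*(z - 4)*(z + 6)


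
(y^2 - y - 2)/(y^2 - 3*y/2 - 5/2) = 2*(y - 2)/(2*y - 5)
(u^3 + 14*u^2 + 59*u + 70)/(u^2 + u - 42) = (u^2 + 7*u + 10)/(u - 6)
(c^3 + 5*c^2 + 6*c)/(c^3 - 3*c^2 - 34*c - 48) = c/(c - 8)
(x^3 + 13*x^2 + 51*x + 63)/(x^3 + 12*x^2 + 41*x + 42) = (x + 3)/(x + 2)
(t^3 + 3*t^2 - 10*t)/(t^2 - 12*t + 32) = t*(t^2 + 3*t - 10)/(t^2 - 12*t + 32)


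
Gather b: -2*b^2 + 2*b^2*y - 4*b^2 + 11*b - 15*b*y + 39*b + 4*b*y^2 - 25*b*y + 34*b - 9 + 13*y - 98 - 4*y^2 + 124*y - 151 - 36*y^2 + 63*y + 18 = b^2*(2*y - 6) + b*(4*y^2 - 40*y + 84) - 40*y^2 + 200*y - 240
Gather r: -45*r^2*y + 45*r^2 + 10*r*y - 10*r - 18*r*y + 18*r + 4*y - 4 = r^2*(45 - 45*y) + r*(8 - 8*y) + 4*y - 4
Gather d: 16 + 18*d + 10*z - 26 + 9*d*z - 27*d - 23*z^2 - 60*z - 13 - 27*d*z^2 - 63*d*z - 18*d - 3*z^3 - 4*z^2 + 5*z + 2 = d*(-27*z^2 - 54*z - 27) - 3*z^3 - 27*z^2 - 45*z - 21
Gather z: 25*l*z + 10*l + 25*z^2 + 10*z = 10*l + 25*z^2 + z*(25*l + 10)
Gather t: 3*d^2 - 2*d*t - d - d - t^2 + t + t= 3*d^2 - 2*d - t^2 + t*(2 - 2*d)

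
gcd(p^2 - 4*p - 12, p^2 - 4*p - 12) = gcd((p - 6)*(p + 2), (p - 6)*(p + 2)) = p^2 - 4*p - 12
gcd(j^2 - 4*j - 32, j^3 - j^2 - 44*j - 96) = j^2 - 4*j - 32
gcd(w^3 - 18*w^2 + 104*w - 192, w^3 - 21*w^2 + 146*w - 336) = w^2 - 14*w + 48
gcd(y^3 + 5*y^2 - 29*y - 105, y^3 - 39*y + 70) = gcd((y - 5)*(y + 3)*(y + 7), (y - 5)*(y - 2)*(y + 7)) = y^2 + 2*y - 35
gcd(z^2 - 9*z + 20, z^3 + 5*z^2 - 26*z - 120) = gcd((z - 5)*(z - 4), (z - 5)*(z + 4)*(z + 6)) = z - 5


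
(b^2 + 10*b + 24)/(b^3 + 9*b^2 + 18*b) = (b + 4)/(b*(b + 3))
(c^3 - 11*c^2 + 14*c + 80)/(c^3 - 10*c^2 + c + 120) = (c + 2)/(c + 3)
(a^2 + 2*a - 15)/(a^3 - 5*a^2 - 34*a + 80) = (a - 3)/(a^2 - 10*a + 16)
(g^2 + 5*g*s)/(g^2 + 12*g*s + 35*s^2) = g/(g + 7*s)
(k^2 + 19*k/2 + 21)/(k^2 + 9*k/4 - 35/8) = 4*(k + 6)/(4*k - 5)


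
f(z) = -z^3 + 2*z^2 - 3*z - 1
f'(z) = -3*z^2 + 4*z - 3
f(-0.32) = 0.20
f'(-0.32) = -4.59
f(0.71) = -2.48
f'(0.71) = -1.67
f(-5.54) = 247.03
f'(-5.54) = -117.23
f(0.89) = -2.79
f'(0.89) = -1.82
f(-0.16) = -0.46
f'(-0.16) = -3.72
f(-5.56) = 249.39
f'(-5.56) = -117.98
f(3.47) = -29.11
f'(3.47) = -25.24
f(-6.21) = 334.24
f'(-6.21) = -143.53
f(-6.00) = 305.00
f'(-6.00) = -135.00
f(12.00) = -1477.00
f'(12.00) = -387.00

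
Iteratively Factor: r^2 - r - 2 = (r - 2)*(r + 1)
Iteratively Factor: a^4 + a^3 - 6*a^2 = (a)*(a^3 + a^2 - 6*a) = a*(a + 3)*(a^2 - 2*a) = a*(a - 2)*(a + 3)*(a)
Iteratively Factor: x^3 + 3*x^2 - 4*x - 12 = (x + 2)*(x^2 + x - 6) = (x + 2)*(x + 3)*(x - 2)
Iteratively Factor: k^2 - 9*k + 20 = (k - 5)*(k - 4)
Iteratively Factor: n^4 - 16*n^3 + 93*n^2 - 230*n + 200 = (n - 2)*(n^3 - 14*n^2 + 65*n - 100) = (n - 4)*(n - 2)*(n^2 - 10*n + 25) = (n - 5)*(n - 4)*(n - 2)*(n - 5)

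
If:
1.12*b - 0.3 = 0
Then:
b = 0.27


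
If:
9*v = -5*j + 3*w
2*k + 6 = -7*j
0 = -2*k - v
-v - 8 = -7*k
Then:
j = -10/9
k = 8/9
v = -16/9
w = -194/27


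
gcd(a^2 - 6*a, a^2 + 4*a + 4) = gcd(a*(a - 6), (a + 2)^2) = 1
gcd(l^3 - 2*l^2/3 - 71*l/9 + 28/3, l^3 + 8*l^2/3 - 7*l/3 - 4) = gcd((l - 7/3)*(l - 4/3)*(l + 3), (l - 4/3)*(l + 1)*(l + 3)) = l^2 + 5*l/3 - 4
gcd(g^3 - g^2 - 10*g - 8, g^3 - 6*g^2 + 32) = g^2 - 2*g - 8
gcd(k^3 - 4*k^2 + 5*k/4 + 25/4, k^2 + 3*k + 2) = k + 1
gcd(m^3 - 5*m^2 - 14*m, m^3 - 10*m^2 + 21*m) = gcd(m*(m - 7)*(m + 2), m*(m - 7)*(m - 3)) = m^2 - 7*m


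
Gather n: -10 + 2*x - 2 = 2*x - 12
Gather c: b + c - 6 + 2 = b + c - 4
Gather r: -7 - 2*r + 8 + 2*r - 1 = 0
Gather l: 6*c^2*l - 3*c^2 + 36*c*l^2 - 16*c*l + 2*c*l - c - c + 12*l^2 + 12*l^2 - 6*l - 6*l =-3*c^2 - 2*c + l^2*(36*c + 24) + l*(6*c^2 - 14*c - 12)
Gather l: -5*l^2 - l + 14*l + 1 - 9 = -5*l^2 + 13*l - 8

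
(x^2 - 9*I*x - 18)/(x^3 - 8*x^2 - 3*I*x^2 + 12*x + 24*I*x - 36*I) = (x - 6*I)/(x^2 - 8*x + 12)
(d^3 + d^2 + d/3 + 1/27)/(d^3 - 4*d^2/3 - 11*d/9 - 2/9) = (d + 1/3)/(d - 2)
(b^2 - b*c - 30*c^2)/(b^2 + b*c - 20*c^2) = (b - 6*c)/(b - 4*c)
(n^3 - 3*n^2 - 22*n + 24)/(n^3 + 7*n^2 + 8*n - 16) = (n - 6)/(n + 4)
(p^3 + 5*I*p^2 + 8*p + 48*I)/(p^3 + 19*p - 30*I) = (p^2 + 8*I*p - 16)/(p^2 + 3*I*p + 10)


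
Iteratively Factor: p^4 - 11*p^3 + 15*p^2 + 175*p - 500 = (p - 5)*(p^3 - 6*p^2 - 15*p + 100) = (p - 5)^2*(p^2 - p - 20) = (p - 5)^3*(p + 4)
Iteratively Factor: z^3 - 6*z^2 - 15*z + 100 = (z - 5)*(z^2 - z - 20) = (z - 5)^2*(z + 4)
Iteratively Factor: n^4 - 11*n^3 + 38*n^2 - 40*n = (n - 4)*(n^3 - 7*n^2 + 10*n) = (n - 4)*(n - 2)*(n^2 - 5*n) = (n - 5)*(n - 4)*(n - 2)*(n)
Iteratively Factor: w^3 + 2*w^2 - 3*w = (w - 1)*(w^2 + 3*w) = (w - 1)*(w + 3)*(w)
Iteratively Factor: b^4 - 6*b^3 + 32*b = (b - 4)*(b^3 - 2*b^2 - 8*b) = (b - 4)*(b + 2)*(b^2 - 4*b) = (b - 4)^2*(b + 2)*(b)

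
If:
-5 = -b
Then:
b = 5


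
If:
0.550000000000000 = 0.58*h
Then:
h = 0.95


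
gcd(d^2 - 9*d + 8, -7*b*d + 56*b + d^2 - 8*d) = d - 8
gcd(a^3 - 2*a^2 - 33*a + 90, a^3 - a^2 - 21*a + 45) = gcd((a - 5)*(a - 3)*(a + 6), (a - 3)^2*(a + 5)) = a - 3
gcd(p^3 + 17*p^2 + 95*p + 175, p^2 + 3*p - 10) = p + 5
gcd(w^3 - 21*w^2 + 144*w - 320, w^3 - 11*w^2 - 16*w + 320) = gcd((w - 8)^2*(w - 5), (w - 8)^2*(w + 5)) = w^2 - 16*w + 64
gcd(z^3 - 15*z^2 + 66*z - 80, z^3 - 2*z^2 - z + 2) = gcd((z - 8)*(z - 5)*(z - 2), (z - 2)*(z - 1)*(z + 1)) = z - 2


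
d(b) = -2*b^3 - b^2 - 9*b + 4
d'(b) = -6*b^2 - 2*b - 9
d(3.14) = -96.04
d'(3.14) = -74.44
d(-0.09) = 4.80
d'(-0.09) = -8.87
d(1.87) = -29.41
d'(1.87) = -33.72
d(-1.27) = 17.91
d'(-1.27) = -16.14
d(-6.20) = 498.02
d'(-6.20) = -227.24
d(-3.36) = 98.82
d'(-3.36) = -70.02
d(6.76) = -720.37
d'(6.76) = -296.71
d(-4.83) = 249.50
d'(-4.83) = -139.31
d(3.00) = -86.00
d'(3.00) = -69.00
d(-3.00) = 76.00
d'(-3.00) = -57.00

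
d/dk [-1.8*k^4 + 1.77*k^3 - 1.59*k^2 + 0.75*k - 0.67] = -7.2*k^3 + 5.31*k^2 - 3.18*k + 0.75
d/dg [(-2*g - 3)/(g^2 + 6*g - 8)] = 2*(g^2 + 3*g + 17)/(g^4 + 12*g^3 + 20*g^2 - 96*g + 64)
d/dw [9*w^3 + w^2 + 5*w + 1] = 27*w^2 + 2*w + 5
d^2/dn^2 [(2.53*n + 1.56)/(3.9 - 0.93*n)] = -21.051108/(0.93*n - 3.9)^3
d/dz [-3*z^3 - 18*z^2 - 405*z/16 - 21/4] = -9*z^2 - 36*z - 405/16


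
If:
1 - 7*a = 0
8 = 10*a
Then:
No Solution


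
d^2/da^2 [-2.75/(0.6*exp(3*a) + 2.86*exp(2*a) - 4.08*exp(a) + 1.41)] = (-2.75*(1.8*exp(2*a) + 5.72*exp(a) - 4.08)*(3.6*exp(2*a) + 11.44*exp(a) - 8.16)*exp(a) + (14.85*exp(2*a) + 31.46*exp(a) - 11.22)*(0.6*exp(3*a) + 2.86*exp(2*a) - 4.08*exp(a) + 1.41))*exp(a)/(0.6*exp(3*a) + 2.86*exp(2*a) - 4.08*exp(a) + 1.41)^3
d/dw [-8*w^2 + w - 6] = 1 - 16*w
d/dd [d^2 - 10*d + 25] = 2*d - 10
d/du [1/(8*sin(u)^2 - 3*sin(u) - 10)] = (3 - 16*sin(u))*cos(u)/(-8*sin(u)^2 + 3*sin(u) + 10)^2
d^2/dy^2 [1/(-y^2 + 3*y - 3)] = 2*(y^2 - 3*y - (2*y - 3)^2 + 3)/(y^2 - 3*y + 3)^3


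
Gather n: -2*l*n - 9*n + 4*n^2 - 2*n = 4*n^2 + n*(-2*l - 11)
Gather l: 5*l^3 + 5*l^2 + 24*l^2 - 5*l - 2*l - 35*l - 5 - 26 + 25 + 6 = 5*l^3 + 29*l^2 - 42*l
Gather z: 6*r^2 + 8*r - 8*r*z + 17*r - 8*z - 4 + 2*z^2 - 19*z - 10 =6*r^2 + 25*r + 2*z^2 + z*(-8*r - 27) - 14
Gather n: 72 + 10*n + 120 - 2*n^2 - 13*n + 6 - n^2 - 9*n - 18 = -3*n^2 - 12*n + 180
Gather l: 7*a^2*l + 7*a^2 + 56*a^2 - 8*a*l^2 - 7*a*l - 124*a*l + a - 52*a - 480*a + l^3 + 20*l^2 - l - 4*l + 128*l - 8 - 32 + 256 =63*a^2 - 531*a + l^3 + l^2*(20 - 8*a) + l*(7*a^2 - 131*a + 123) + 216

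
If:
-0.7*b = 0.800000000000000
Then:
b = -1.14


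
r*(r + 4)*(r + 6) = r^3 + 10*r^2 + 24*r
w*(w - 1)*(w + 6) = w^3 + 5*w^2 - 6*w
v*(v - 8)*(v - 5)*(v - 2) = v^4 - 15*v^3 + 66*v^2 - 80*v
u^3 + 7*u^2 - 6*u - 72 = (u - 3)*(u + 4)*(u + 6)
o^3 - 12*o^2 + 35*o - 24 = (o - 8)*(o - 3)*(o - 1)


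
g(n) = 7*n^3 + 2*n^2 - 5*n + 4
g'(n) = 21*n^2 + 4*n - 5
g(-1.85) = -24.23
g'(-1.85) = 59.47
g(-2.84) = -126.01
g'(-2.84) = 153.02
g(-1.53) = -8.74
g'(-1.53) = 38.04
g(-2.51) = -81.54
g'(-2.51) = 117.26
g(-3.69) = -302.02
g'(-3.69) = 266.18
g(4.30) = 576.03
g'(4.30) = 400.49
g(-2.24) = -53.44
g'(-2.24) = 91.41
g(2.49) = 112.02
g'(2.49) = 135.16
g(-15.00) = -23096.00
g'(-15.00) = 4660.00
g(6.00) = 1558.00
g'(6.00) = 775.00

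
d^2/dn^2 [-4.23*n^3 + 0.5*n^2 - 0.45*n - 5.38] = 1.0 - 25.38*n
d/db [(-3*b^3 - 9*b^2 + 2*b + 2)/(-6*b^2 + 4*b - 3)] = (18*b^4 - 24*b^3 + 3*b^2 + 78*b - 14)/(36*b^4 - 48*b^3 + 52*b^2 - 24*b + 9)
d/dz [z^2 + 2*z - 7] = 2*z + 2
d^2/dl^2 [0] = 0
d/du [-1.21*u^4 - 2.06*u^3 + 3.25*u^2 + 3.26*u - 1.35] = -4.84*u^3 - 6.18*u^2 + 6.5*u + 3.26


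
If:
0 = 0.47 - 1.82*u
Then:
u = 0.26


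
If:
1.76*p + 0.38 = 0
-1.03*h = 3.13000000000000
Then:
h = -3.04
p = -0.22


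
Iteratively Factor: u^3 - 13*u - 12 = (u + 3)*(u^2 - 3*u - 4) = (u + 1)*(u + 3)*(u - 4)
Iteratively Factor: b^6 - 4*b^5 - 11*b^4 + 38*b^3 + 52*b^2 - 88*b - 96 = (b + 1)*(b^5 - 5*b^4 - 6*b^3 + 44*b^2 + 8*b - 96) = (b + 1)*(b + 2)*(b^4 - 7*b^3 + 8*b^2 + 28*b - 48) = (b + 1)*(b + 2)^2*(b^3 - 9*b^2 + 26*b - 24) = (b - 2)*(b + 1)*(b + 2)^2*(b^2 - 7*b + 12) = (b - 3)*(b - 2)*(b + 1)*(b + 2)^2*(b - 4)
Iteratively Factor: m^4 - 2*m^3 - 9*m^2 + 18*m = (m - 2)*(m^3 - 9*m) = m*(m - 2)*(m^2 - 9) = m*(m - 3)*(m - 2)*(m + 3)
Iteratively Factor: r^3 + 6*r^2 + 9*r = (r + 3)*(r^2 + 3*r) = r*(r + 3)*(r + 3)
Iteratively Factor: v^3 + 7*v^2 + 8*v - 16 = (v + 4)*(v^2 + 3*v - 4) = (v - 1)*(v + 4)*(v + 4)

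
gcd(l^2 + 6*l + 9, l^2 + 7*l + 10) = 1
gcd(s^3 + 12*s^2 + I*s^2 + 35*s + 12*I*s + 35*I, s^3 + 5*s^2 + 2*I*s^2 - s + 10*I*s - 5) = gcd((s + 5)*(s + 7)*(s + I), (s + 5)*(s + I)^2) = s^2 + s*(5 + I) + 5*I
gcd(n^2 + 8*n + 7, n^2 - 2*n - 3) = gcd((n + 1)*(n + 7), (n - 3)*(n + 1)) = n + 1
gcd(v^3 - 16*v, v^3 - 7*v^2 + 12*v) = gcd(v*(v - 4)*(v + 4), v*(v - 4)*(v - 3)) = v^2 - 4*v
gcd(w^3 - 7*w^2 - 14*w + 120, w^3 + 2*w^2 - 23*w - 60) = w^2 - w - 20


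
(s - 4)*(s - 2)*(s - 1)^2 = s^4 - 8*s^3 + 21*s^2 - 22*s + 8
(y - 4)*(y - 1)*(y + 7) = y^3 + 2*y^2 - 31*y + 28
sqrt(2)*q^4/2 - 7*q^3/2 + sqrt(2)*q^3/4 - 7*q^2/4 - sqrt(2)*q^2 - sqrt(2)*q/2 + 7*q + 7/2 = (q + 1/2)*(q - 7*sqrt(2)/2)*(q - sqrt(2))*(sqrt(2)*q/2 + 1)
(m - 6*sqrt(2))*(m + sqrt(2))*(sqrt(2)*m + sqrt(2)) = sqrt(2)*m^3 - 10*m^2 + sqrt(2)*m^2 - 12*sqrt(2)*m - 10*m - 12*sqrt(2)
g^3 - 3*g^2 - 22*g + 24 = (g - 6)*(g - 1)*(g + 4)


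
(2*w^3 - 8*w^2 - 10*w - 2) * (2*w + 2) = 4*w^4 - 12*w^3 - 36*w^2 - 24*w - 4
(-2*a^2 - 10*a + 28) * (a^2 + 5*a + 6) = -2*a^4 - 20*a^3 - 34*a^2 + 80*a + 168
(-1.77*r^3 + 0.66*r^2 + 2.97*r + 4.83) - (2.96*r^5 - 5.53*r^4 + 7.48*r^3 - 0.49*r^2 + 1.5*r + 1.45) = -2.96*r^5 + 5.53*r^4 - 9.25*r^3 + 1.15*r^2 + 1.47*r + 3.38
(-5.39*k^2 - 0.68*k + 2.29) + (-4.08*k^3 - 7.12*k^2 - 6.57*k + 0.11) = -4.08*k^3 - 12.51*k^2 - 7.25*k + 2.4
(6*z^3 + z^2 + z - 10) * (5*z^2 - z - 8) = 30*z^5 - z^4 - 44*z^3 - 59*z^2 + 2*z + 80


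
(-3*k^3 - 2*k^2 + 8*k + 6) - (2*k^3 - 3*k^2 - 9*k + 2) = -5*k^3 + k^2 + 17*k + 4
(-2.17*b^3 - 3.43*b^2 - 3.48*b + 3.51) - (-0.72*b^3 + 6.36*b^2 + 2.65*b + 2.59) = -1.45*b^3 - 9.79*b^2 - 6.13*b + 0.92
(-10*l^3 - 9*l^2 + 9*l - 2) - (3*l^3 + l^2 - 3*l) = -13*l^3 - 10*l^2 + 12*l - 2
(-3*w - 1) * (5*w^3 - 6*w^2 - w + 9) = -15*w^4 + 13*w^3 + 9*w^2 - 26*w - 9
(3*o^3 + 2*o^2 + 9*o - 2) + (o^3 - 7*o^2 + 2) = 4*o^3 - 5*o^2 + 9*o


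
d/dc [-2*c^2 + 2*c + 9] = 2 - 4*c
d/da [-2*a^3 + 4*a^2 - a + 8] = -6*a^2 + 8*a - 1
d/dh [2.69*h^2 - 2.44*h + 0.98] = 5.38*h - 2.44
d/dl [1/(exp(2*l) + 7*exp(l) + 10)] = (-2*exp(l) - 7)*exp(l)/(exp(2*l) + 7*exp(l) + 10)^2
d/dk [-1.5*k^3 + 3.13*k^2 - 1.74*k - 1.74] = -4.5*k^2 + 6.26*k - 1.74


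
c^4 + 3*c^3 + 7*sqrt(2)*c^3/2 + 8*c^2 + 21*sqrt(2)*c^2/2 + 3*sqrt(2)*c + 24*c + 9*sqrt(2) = (c + 3)*(c + sqrt(2))^2*(c + 3*sqrt(2)/2)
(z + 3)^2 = z^2 + 6*z + 9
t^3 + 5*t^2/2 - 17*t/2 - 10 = (t - 5/2)*(t + 1)*(t + 4)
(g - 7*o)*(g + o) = g^2 - 6*g*o - 7*o^2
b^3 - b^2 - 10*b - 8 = (b - 4)*(b + 1)*(b + 2)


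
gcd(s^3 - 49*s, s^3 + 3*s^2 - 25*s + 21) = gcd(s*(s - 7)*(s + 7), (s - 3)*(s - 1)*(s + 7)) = s + 7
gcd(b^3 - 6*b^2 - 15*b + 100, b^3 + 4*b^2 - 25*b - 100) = b^2 - b - 20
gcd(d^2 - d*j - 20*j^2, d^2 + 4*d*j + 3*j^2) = 1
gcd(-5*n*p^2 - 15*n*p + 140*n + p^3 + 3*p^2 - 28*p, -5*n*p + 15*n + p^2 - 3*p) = -5*n + p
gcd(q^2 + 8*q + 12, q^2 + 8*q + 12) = q^2 + 8*q + 12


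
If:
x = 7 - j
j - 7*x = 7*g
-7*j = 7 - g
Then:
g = -399/41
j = -98/41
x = 385/41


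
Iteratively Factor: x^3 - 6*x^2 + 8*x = (x - 2)*(x^2 - 4*x) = x*(x - 2)*(x - 4)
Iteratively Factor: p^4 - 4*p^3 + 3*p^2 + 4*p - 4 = (p - 1)*(p^3 - 3*p^2 + 4) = (p - 2)*(p - 1)*(p^2 - p - 2) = (p - 2)^2*(p - 1)*(p + 1)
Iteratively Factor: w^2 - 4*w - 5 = (w + 1)*(w - 5)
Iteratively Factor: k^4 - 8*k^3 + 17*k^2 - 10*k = (k)*(k^3 - 8*k^2 + 17*k - 10) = k*(k - 1)*(k^2 - 7*k + 10) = k*(k - 2)*(k - 1)*(k - 5)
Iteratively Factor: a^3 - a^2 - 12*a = (a + 3)*(a^2 - 4*a) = a*(a + 3)*(a - 4)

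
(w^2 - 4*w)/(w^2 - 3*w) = (w - 4)/(w - 3)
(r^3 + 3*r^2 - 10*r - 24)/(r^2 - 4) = (r^2 + r - 12)/(r - 2)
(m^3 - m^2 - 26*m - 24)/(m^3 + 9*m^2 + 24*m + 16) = (m - 6)/(m + 4)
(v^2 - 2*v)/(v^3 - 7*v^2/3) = 3*(v - 2)/(v*(3*v - 7))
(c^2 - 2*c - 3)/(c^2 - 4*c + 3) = (c + 1)/(c - 1)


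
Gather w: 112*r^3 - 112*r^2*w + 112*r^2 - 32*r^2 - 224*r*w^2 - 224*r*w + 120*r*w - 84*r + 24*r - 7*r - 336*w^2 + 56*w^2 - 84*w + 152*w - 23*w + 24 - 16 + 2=112*r^3 + 80*r^2 - 67*r + w^2*(-224*r - 280) + w*(-112*r^2 - 104*r + 45) + 10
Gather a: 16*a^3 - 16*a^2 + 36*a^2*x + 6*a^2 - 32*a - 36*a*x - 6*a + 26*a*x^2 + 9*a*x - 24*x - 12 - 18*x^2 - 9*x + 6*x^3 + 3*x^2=16*a^3 + a^2*(36*x - 10) + a*(26*x^2 - 27*x - 38) + 6*x^3 - 15*x^2 - 33*x - 12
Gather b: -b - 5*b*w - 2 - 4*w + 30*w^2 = b*(-5*w - 1) + 30*w^2 - 4*w - 2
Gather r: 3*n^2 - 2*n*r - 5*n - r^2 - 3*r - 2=3*n^2 - 5*n - r^2 + r*(-2*n - 3) - 2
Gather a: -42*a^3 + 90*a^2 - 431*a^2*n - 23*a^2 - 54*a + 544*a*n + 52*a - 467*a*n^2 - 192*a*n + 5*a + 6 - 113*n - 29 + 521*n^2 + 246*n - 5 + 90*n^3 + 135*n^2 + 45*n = -42*a^3 + a^2*(67 - 431*n) + a*(-467*n^2 + 352*n + 3) + 90*n^3 + 656*n^2 + 178*n - 28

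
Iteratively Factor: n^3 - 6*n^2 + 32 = (n - 4)*(n^2 - 2*n - 8) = (n - 4)*(n + 2)*(n - 4)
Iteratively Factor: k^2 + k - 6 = (k - 2)*(k + 3)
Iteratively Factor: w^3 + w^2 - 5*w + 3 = (w - 1)*(w^2 + 2*w - 3) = (w - 1)*(w + 3)*(w - 1)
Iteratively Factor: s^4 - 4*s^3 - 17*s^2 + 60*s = (s - 5)*(s^3 + s^2 - 12*s) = (s - 5)*(s + 4)*(s^2 - 3*s) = (s - 5)*(s - 3)*(s + 4)*(s)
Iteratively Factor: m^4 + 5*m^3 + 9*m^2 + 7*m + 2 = (m + 1)*(m^3 + 4*m^2 + 5*m + 2) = (m + 1)^2*(m^2 + 3*m + 2) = (m + 1)^3*(m + 2)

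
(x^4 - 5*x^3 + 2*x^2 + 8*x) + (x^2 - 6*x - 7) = x^4 - 5*x^3 + 3*x^2 + 2*x - 7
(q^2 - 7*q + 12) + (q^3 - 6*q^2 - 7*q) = q^3 - 5*q^2 - 14*q + 12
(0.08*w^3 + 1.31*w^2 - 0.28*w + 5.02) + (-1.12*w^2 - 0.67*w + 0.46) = 0.08*w^3 + 0.19*w^2 - 0.95*w + 5.48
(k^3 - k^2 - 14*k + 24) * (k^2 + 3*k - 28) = k^5 + 2*k^4 - 45*k^3 + 10*k^2 + 464*k - 672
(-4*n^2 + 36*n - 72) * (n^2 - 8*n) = -4*n^4 + 68*n^3 - 360*n^2 + 576*n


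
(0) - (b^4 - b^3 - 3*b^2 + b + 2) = -b^4 + b^3 + 3*b^2 - b - 2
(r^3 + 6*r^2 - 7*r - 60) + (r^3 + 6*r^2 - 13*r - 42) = 2*r^3 + 12*r^2 - 20*r - 102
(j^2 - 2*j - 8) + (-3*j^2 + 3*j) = -2*j^2 + j - 8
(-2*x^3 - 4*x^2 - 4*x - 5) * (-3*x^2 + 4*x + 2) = 6*x^5 + 4*x^4 - 8*x^3 - 9*x^2 - 28*x - 10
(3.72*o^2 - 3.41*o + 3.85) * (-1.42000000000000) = -5.2824*o^2 + 4.8422*o - 5.467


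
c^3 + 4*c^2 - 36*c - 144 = (c - 6)*(c + 4)*(c + 6)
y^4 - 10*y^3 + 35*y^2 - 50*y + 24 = (y - 4)*(y - 3)*(y - 2)*(y - 1)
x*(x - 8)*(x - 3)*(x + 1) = x^4 - 10*x^3 + 13*x^2 + 24*x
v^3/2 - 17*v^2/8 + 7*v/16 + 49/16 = (v/2 + 1/2)*(v - 7/2)*(v - 7/4)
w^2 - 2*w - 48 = (w - 8)*(w + 6)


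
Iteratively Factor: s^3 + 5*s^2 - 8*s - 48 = (s + 4)*(s^2 + s - 12) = (s - 3)*(s + 4)*(s + 4)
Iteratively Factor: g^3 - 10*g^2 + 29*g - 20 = (g - 4)*(g^2 - 6*g + 5) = (g - 4)*(g - 1)*(g - 5)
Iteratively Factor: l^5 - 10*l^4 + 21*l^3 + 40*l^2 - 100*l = (l - 5)*(l^4 - 5*l^3 - 4*l^2 + 20*l) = l*(l - 5)*(l^3 - 5*l^2 - 4*l + 20) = l*(l - 5)*(l + 2)*(l^2 - 7*l + 10) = l*(l - 5)^2*(l + 2)*(l - 2)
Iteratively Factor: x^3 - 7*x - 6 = (x - 3)*(x^2 + 3*x + 2) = (x - 3)*(x + 2)*(x + 1)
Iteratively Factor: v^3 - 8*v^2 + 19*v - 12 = (v - 1)*(v^2 - 7*v + 12) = (v - 3)*(v - 1)*(v - 4)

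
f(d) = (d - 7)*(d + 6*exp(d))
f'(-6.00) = -19.18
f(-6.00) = 77.81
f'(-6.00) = -19.18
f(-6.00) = 77.81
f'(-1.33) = -21.29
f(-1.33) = -2.14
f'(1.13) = -95.20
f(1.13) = -115.66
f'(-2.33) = -16.52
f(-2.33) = 16.29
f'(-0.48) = -32.02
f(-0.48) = -24.18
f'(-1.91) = -17.85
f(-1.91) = 9.10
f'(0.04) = -44.14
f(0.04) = -43.74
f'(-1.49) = -20.11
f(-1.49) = 1.17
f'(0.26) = -51.15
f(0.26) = -54.20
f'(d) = d + (d - 7)*(6*exp(d) + 1) + 6*exp(d)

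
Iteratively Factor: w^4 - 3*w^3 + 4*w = (w)*(w^3 - 3*w^2 + 4) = w*(w - 2)*(w^2 - w - 2) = w*(w - 2)*(w + 1)*(w - 2)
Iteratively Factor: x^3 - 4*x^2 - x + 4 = (x - 4)*(x^2 - 1) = (x - 4)*(x + 1)*(x - 1)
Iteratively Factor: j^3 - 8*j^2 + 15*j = (j)*(j^2 - 8*j + 15) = j*(j - 5)*(j - 3)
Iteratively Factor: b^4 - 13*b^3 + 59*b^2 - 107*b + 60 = (b - 4)*(b^3 - 9*b^2 + 23*b - 15) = (b - 4)*(b - 3)*(b^2 - 6*b + 5) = (b - 5)*(b - 4)*(b - 3)*(b - 1)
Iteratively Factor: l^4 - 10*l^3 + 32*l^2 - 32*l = (l - 4)*(l^3 - 6*l^2 + 8*l) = (l - 4)*(l - 2)*(l^2 - 4*l) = l*(l - 4)*(l - 2)*(l - 4)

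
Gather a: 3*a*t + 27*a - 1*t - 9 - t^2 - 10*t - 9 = a*(3*t + 27) - t^2 - 11*t - 18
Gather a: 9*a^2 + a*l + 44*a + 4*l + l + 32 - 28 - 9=9*a^2 + a*(l + 44) + 5*l - 5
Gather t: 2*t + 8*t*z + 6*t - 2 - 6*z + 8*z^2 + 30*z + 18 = t*(8*z + 8) + 8*z^2 + 24*z + 16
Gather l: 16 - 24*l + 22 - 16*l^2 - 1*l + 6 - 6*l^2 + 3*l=-22*l^2 - 22*l + 44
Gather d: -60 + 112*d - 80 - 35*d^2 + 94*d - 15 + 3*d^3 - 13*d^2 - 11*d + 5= 3*d^3 - 48*d^2 + 195*d - 150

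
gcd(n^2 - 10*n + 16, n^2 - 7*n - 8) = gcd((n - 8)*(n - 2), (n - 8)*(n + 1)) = n - 8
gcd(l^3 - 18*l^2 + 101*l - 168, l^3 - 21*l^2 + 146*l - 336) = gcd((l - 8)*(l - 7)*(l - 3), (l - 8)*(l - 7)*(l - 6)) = l^2 - 15*l + 56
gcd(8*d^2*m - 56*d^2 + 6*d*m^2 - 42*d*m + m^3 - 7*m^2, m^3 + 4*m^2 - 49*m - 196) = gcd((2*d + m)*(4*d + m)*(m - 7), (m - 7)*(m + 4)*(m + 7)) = m - 7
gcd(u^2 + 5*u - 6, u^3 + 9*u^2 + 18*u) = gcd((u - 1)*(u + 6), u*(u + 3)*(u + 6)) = u + 6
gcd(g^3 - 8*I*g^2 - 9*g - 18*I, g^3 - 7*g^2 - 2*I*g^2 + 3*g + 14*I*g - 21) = g^2 - 2*I*g + 3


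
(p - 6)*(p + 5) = p^2 - p - 30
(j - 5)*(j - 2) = j^2 - 7*j + 10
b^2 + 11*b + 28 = (b + 4)*(b + 7)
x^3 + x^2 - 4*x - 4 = (x - 2)*(x + 1)*(x + 2)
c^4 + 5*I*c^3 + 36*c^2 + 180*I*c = c*(c - 6*I)*(c + 5*I)*(c + 6*I)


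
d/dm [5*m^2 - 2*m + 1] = 10*m - 2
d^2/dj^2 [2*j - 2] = 0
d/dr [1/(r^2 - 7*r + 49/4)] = 16*(7 - 2*r)/(4*r^2 - 28*r + 49)^2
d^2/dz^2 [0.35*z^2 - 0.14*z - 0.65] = 0.700000000000000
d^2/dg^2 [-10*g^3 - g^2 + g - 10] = -60*g - 2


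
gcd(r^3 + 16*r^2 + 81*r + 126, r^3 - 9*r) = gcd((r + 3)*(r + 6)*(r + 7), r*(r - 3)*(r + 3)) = r + 3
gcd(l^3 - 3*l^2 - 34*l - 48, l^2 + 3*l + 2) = l + 2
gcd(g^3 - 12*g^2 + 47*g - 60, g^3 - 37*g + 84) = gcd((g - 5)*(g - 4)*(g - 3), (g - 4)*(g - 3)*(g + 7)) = g^2 - 7*g + 12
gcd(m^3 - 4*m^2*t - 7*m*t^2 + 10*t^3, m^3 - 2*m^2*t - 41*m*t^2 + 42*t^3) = -m + t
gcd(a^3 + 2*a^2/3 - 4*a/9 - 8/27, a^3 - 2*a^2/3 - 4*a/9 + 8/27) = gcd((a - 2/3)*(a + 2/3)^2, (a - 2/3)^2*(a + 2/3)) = a^2 - 4/9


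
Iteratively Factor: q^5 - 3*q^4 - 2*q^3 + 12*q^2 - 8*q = (q - 1)*(q^4 - 2*q^3 - 4*q^2 + 8*q) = q*(q - 1)*(q^3 - 2*q^2 - 4*q + 8) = q*(q - 2)*(q - 1)*(q^2 - 4) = q*(q - 2)*(q - 1)*(q + 2)*(q - 2)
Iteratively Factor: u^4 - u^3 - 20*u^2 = (u + 4)*(u^3 - 5*u^2) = u*(u + 4)*(u^2 - 5*u) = u^2*(u + 4)*(u - 5)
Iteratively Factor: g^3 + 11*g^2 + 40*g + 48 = (g + 4)*(g^2 + 7*g + 12) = (g + 4)^2*(g + 3)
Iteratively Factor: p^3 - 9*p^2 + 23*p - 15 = (p - 1)*(p^2 - 8*p + 15) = (p - 5)*(p - 1)*(p - 3)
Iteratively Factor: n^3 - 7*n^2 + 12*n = (n - 3)*(n^2 - 4*n) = n*(n - 3)*(n - 4)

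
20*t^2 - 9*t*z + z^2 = (-5*t + z)*(-4*t + z)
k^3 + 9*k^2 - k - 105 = (k - 3)*(k + 5)*(k + 7)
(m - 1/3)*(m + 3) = m^2 + 8*m/3 - 1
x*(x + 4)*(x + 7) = x^3 + 11*x^2 + 28*x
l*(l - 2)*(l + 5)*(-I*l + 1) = -I*l^4 + l^3 - 3*I*l^3 + 3*l^2 + 10*I*l^2 - 10*l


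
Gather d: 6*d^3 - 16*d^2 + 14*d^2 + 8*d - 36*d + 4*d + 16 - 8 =6*d^3 - 2*d^2 - 24*d + 8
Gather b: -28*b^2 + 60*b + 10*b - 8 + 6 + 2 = -28*b^2 + 70*b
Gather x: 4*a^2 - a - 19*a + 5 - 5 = 4*a^2 - 20*a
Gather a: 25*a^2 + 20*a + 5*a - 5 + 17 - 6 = 25*a^2 + 25*a + 6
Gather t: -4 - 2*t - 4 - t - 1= -3*t - 9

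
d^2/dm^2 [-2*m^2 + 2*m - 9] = -4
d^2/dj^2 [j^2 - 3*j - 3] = 2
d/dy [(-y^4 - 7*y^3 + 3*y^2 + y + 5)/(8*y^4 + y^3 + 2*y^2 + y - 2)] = (55*y^6 - 52*y^5 - 44*y^4 - 168*y^3 + 28*y^2 - 32*y - 7)/(64*y^8 + 16*y^7 + 33*y^6 + 20*y^5 - 26*y^4 - 7*y^2 - 4*y + 4)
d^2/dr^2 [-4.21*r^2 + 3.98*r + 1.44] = -8.42000000000000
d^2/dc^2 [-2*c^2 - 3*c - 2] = -4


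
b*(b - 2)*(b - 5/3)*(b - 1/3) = b^4 - 4*b^3 + 41*b^2/9 - 10*b/9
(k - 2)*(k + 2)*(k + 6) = k^3 + 6*k^2 - 4*k - 24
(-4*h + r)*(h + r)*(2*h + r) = -8*h^3 - 10*h^2*r - h*r^2 + r^3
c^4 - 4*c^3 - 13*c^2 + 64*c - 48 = (c - 4)*(c - 3)*(c - 1)*(c + 4)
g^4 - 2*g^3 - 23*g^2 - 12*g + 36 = (g - 6)*(g - 1)*(g + 2)*(g + 3)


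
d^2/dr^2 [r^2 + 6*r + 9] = 2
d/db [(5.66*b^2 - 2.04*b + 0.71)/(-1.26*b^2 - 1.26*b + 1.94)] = (-9.702*b^2 + 23.75*b - 3.063)/(1.5876*b^4 + 3.1752*b^3 - 3.3012*b^2 - 4.8888*b + 3.7636)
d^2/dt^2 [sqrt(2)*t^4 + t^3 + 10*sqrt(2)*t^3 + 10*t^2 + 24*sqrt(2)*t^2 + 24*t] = 12*sqrt(2)*t^2 + 6*t + 60*sqrt(2)*t + 20 + 48*sqrt(2)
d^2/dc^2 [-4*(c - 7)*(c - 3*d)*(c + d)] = -24*c + 16*d + 56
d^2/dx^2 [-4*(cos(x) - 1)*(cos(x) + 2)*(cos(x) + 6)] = 19*cos(x) + 56*cos(2*x) + 9*cos(3*x)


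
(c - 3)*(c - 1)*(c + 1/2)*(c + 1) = c^4 - 5*c^3/2 - 5*c^2/2 + 5*c/2 + 3/2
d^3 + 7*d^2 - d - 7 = (d - 1)*(d + 1)*(d + 7)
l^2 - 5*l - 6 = (l - 6)*(l + 1)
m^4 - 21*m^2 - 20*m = m*(m - 5)*(m + 1)*(m + 4)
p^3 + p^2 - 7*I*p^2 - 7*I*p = p*(p + 1)*(p - 7*I)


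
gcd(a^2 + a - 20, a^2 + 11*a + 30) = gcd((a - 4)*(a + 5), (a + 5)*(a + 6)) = a + 5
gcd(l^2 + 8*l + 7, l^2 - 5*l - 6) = l + 1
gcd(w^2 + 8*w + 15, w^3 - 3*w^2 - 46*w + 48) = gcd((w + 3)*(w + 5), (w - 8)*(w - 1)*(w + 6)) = 1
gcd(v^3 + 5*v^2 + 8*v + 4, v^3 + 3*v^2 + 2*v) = v^2 + 3*v + 2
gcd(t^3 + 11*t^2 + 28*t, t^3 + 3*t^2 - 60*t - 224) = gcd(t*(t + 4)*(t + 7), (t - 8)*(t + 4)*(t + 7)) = t^2 + 11*t + 28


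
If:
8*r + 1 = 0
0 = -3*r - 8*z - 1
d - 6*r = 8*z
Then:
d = -11/8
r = -1/8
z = -5/64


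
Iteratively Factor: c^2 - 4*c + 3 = (c - 3)*(c - 1)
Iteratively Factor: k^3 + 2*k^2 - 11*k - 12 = (k + 4)*(k^2 - 2*k - 3) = (k + 1)*(k + 4)*(k - 3)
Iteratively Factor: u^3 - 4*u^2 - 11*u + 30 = (u - 2)*(u^2 - 2*u - 15) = (u - 5)*(u - 2)*(u + 3)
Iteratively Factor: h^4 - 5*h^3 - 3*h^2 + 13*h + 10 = (h + 1)*(h^3 - 6*h^2 + 3*h + 10) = (h - 2)*(h + 1)*(h^2 - 4*h - 5) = (h - 2)*(h + 1)^2*(h - 5)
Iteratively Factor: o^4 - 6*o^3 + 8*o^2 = (o - 2)*(o^3 - 4*o^2) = o*(o - 2)*(o^2 - 4*o) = o*(o - 4)*(o - 2)*(o)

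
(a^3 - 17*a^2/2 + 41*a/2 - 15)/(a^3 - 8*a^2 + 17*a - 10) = (a - 3/2)/(a - 1)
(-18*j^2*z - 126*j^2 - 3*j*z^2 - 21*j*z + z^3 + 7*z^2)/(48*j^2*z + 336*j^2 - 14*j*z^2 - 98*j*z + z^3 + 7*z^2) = (3*j + z)/(-8*j + z)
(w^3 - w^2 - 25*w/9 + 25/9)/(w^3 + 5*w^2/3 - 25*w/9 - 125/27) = 3*(w - 1)/(3*w + 5)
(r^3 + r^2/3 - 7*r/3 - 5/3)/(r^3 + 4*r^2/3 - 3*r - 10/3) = (r + 1)/(r + 2)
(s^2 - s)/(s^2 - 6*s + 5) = s/(s - 5)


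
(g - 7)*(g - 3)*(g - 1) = g^3 - 11*g^2 + 31*g - 21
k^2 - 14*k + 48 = (k - 8)*(k - 6)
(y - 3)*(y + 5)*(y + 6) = y^3 + 8*y^2 - 3*y - 90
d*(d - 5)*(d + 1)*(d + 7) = d^4 + 3*d^3 - 33*d^2 - 35*d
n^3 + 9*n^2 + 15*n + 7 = (n + 1)^2*(n + 7)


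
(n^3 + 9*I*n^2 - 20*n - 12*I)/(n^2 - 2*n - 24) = (-n^3 - 9*I*n^2 + 20*n + 12*I)/(-n^2 + 2*n + 24)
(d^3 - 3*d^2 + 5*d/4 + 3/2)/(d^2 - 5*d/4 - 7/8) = 2*(2*d^2 - 7*d + 6)/(4*d - 7)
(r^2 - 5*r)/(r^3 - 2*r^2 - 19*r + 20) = r/(r^2 + 3*r - 4)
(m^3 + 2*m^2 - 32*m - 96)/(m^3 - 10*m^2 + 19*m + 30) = (m^2 + 8*m + 16)/(m^2 - 4*m - 5)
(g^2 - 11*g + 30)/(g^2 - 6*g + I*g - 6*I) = (g - 5)/(g + I)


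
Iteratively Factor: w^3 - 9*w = (w - 3)*(w^2 + 3*w) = (w - 3)*(w + 3)*(w)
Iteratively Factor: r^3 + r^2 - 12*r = (r + 4)*(r^2 - 3*r) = (r - 3)*(r + 4)*(r)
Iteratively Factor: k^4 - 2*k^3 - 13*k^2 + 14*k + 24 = (k + 1)*(k^3 - 3*k^2 - 10*k + 24) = (k + 1)*(k + 3)*(k^2 - 6*k + 8) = (k - 4)*(k + 1)*(k + 3)*(k - 2)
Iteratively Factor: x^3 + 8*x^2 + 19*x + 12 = (x + 1)*(x^2 + 7*x + 12) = (x + 1)*(x + 3)*(x + 4)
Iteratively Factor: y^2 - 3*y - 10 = (y - 5)*(y + 2)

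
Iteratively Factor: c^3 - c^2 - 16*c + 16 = (c - 1)*(c^2 - 16) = (c - 4)*(c - 1)*(c + 4)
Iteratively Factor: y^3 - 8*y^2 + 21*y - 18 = (y - 3)*(y^2 - 5*y + 6) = (y - 3)^2*(y - 2)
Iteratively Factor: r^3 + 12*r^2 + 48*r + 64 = (r + 4)*(r^2 + 8*r + 16) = (r + 4)^2*(r + 4)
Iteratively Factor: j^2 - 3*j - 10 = (j - 5)*(j + 2)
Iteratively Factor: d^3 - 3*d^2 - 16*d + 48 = (d + 4)*(d^2 - 7*d + 12) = (d - 4)*(d + 4)*(d - 3)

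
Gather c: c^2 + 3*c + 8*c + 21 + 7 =c^2 + 11*c + 28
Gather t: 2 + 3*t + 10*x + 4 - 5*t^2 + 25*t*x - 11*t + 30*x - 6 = -5*t^2 + t*(25*x - 8) + 40*x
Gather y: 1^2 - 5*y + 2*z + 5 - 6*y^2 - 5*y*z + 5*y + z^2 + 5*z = -6*y^2 - 5*y*z + z^2 + 7*z + 6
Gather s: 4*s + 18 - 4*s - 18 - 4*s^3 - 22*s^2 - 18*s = -4*s^3 - 22*s^2 - 18*s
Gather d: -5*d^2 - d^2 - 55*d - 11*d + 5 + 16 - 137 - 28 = -6*d^2 - 66*d - 144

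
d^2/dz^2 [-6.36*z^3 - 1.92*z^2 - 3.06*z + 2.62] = -38.16*z - 3.84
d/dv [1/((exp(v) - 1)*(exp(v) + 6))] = (-2*exp(v) - 5)*exp(v)/(exp(4*v) + 10*exp(3*v) + 13*exp(2*v) - 60*exp(v) + 36)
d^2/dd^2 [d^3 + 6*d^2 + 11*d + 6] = 6*d + 12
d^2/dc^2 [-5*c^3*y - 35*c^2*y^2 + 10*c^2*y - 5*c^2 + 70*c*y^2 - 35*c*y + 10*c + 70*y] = -30*c*y - 70*y^2 + 20*y - 10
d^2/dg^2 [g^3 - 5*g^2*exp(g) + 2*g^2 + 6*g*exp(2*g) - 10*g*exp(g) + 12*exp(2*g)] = -5*g^2*exp(g) + 24*g*exp(2*g) - 30*g*exp(g) + 6*g + 72*exp(2*g) - 30*exp(g) + 4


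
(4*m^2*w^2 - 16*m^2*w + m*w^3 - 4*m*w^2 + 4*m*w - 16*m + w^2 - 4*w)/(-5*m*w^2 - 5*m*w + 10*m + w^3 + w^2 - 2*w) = (-4*m^2*w^2 + 16*m^2*w - m*w^3 + 4*m*w^2 - 4*m*w + 16*m - w^2 + 4*w)/(5*m*w^2 + 5*m*w - 10*m - w^3 - w^2 + 2*w)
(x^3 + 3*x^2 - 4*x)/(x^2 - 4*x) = (x^2 + 3*x - 4)/(x - 4)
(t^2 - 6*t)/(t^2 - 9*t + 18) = t/(t - 3)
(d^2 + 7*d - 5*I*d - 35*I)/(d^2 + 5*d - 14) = (d - 5*I)/(d - 2)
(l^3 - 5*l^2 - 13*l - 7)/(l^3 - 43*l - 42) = (l + 1)/(l + 6)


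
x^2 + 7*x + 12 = (x + 3)*(x + 4)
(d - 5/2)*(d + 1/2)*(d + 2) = d^3 - 21*d/4 - 5/2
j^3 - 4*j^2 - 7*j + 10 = (j - 5)*(j - 1)*(j + 2)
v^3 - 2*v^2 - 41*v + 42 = (v - 7)*(v - 1)*(v + 6)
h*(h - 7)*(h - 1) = h^3 - 8*h^2 + 7*h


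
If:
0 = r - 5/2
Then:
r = 5/2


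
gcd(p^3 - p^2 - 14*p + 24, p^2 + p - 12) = p^2 + p - 12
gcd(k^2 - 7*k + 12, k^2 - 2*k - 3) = k - 3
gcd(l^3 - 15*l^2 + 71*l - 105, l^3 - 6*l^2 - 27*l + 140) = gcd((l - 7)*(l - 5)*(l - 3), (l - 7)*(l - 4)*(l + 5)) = l - 7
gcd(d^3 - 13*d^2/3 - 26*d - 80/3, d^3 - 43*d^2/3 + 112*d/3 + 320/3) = d^2 - 19*d/3 - 40/3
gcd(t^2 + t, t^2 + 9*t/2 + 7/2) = t + 1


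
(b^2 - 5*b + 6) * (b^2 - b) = b^4 - 6*b^3 + 11*b^2 - 6*b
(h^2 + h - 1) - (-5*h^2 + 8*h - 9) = 6*h^2 - 7*h + 8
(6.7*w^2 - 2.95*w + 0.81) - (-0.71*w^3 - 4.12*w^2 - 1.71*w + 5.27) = 0.71*w^3 + 10.82*w^2 - 1.24*w - 4.46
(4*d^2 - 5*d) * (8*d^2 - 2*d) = 32*d^4 - 48*d^3 + 10*d^2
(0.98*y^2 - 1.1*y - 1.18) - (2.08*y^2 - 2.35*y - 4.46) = -1.1*y^2 + 1.25*y + 3.28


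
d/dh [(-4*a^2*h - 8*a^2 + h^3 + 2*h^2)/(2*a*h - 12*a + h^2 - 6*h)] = (16*a + h^2 - 12*h - 12)/(h^2 - 12*h + 36)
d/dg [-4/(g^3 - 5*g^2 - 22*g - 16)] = 4*(3*g^2 - 10*g - 22)/(-g^3 + 5*g^2 + 22*g + 16)^2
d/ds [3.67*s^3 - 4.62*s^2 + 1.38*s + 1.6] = 11.01*s^2 - 9.24*s + 1.38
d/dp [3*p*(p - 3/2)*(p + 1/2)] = 9*p^2 - 6*p - 9/4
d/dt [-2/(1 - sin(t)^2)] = -4*sin(t)/cos(t)^3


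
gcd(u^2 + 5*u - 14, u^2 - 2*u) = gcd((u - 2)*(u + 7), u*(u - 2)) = u - 2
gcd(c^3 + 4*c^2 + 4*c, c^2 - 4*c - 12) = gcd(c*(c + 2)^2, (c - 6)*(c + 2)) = c + 2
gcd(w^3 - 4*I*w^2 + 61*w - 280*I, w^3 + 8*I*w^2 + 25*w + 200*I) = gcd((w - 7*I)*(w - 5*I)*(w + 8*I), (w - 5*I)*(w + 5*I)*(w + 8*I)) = w^2 + 3*I*w + 40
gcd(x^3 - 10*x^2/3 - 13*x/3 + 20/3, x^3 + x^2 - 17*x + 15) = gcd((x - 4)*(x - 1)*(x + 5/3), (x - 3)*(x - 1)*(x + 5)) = x - 1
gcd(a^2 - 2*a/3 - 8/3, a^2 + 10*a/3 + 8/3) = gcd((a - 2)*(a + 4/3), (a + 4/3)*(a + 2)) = a + 4/3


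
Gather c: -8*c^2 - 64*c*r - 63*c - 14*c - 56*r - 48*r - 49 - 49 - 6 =-8*c^2 + c*(-64*r - 77) - 104*r - 104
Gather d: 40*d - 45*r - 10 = 40*d - 45*r - 10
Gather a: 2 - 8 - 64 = -70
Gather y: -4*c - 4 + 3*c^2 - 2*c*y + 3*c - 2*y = 3*c^2 - c + y*(-2*c - 2) - 4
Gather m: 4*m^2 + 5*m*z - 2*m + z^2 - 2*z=4*m^2 + m*(5*z - 2) + z^2 - 2*z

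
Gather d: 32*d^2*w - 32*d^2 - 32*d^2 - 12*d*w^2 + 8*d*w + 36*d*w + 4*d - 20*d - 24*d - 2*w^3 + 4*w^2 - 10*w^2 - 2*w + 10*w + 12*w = d^2*(32*w - 64) + d*(-12*w^2 + 44*w - 40) - 2*w^3 - 6*w^2 + 20*w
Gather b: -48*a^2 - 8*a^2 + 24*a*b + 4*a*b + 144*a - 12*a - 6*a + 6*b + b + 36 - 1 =-56*a^2 + 126*a + b*(28*a + 7) + 35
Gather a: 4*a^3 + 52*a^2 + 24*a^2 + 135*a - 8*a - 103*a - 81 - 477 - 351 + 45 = 4*a^3 + 76*a^2 + 24*a - 864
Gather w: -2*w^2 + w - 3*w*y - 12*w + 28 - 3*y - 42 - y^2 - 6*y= -2*w^2 + w*(-3*y - 11) - y^2 - 9*y - 14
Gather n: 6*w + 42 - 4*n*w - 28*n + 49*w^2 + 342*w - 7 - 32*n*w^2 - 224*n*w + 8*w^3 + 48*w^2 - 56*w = n*(-32*w^2 - 228*w - 28) + 8*w^3 + 97*w^2 + 292*w + 35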